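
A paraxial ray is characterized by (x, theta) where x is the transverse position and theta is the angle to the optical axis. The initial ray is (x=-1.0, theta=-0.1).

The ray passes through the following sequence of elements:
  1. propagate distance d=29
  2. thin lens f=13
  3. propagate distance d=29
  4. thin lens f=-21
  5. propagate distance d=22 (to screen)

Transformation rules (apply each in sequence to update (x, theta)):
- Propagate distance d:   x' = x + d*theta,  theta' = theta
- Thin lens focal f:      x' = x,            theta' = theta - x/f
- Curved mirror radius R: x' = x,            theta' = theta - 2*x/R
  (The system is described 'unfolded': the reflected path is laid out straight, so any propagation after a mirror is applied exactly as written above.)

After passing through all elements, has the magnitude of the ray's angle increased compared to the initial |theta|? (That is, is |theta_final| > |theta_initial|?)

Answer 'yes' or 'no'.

Answer: yes

Derivation:
Initial: x=-1.0000 theta=-0.1000
After 1 (propagate distance d=29): x=-3.9000 theta=-0.1000
After 2 (thin lens f=13): x=-3.9000 theta=0.2000
After 3 (propagate distance d=29): x=1.9000 theta=0.2000
After 4 (thin lens f=-21): x=1.9000 theta=61/210 (≈0.2905)
After 5 (propagate distance d=22 (to screen)): x=1741/210 (≈8.2905) theta=61/210 (≈0.2905)
|theta_initial|=0.1000 |theta_final|=61/210 (≈0.2905) -> increased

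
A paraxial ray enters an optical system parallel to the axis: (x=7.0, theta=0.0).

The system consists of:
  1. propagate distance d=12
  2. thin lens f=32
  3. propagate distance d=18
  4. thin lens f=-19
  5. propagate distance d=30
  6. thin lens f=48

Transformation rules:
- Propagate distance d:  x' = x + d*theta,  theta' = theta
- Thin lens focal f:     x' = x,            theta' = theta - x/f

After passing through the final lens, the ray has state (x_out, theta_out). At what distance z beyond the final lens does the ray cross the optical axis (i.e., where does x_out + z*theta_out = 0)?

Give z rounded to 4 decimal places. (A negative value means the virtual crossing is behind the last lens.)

Initial: x=7.0000 theta=0.0000
After 1 (propagate distance d=12): x=7.0000 theta=0.0000
After 2 (thin lens f=32): x=7.0000 theta=-7/32 (≈-0.2188)
After 3 (propagate distance d=18): x=3.0625 theta=-7/32 (≈-0.2188)
After 4 (thin lens f=-19): x=3.0625 theta=-35/608 (≈-0.0576)
After 5 (propagate distance d=30): x=203/152 (≈1.3355) theta=-35/608 (≈-0.0576)
After 6 (thin lens f=48): x=203/152 (≈1.3355) theta=-623/7296 (≈-0.0854)
z_focus = -x_out/theta_out = -(203/152)/(-623/7296) = 1392/89 ≈ 15.6404
Rounded to 4 decimal places: z = 15.6404

Answer: 15.6404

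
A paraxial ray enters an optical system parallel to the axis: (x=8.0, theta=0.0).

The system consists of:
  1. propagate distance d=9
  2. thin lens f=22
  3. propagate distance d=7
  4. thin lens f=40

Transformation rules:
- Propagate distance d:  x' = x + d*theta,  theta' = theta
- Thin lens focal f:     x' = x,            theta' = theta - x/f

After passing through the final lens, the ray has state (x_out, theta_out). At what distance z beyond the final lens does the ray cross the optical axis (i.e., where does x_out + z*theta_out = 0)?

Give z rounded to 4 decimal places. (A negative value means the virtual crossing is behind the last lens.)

Initial: x=8.0000 theta=0.0000
After 1 (propagate distance d=9): x=8.0000 theta=0.0000
After 2 (thin lens f=22): x=8.0000 theta=-4/11 (≈-0.3636)
After 3 (propagate distance d=7): x=60/11 (≈5.4545) theta=-4/11 (≈-0.3636)
After 4 (thin lens f=40): x=60/11 (≈5.4545) theta=-0.5000
z_focus = -x_out/theta_out = -(60/11)/(-0.5000) = 120/11 ≈ 10.9091
Rounded to 4 decimal places: z = 10.9091

Answer: 10.9091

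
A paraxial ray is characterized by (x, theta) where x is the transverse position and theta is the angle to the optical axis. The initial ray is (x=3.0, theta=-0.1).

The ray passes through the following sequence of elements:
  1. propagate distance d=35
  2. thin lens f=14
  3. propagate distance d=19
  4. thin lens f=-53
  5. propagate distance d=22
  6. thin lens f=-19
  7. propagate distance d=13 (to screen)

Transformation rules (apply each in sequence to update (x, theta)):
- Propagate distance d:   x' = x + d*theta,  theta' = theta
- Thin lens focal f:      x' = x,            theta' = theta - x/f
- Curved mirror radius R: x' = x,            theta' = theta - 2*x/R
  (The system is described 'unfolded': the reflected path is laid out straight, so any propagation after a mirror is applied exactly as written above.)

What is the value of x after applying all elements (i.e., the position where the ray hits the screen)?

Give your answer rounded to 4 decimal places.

Answer: -7.7426

Derivation:
Initial: x=3.0000 theta=-0.1000
After 1 (propagate distance d=35): x=-0.5000 theta=-0.1000
After 2 (thin lens f=14): x=-0.5000 theta=-9/140 (≈-0.0643)
After 3 (propagate distance d=19): x=-241/140 (≈-1.7214) theta=-9/140 (≈-0.0643)
After 4 (thin lens f=-53): x=-241/140 (≈-1.7214) theta=-359/3710 (≈-0.0968)
After 5 (propagate distance d=22): x=-28569/7420 (≈-3.8503) theta=-359/3710 (≈-0.0968)
After 6 (thin lens f=-19): x=-28569/7420 (≈-3.8503) theta=-42211/140980 (≈-0.2994)
After 7 (propagate distance d=13 (to screen)): x=-545777/70490 (≈-7.7426) theta=-42211/140980 (≈-0.2994)
Rounded to 4 decimal places: x = -7.7426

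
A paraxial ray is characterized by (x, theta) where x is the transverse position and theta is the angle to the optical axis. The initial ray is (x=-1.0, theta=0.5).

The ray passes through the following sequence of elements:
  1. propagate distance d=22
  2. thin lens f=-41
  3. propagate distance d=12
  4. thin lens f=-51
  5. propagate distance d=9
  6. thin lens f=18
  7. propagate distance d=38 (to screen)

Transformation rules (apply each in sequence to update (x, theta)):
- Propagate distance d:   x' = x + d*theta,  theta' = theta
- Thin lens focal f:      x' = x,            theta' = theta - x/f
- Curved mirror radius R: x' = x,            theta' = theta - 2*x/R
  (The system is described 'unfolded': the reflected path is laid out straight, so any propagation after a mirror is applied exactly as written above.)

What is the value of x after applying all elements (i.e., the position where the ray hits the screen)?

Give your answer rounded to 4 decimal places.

Answer: 10.1907

Derivation:
Initial: x=-1.0000 theta=0.5000
After 1 (propagate distance d=22): x=10.0000 theta=0.5000
After 2 (thin lens f=-41): x=10.0000 theta=61/82 (≈0.7439)
After 3 (propagate distance d=12): x=776/41 (≈18.9268) theta=61/82 (≈0.7439)
After 4 (thin lens f=-51): x=776/41 (≈18.9268) theta=4663/4182 (≈1.1150)
After 5 (propagate distance d=9): x=40373/1394 (≈28.9620) theta=4663/4182 (≈1.1150)
After 6 (thin lens f=18): x=40373/1394 (≈28.9620) theta=-12395/25092 (≈-0.4940)
After 7 (propagate distance d=38 (to screen)): x=63926/6273 (≈10.1907) theta=-12395/25092 (≈-0.4940)
Rounded to 4 decimal places: x = 10.1907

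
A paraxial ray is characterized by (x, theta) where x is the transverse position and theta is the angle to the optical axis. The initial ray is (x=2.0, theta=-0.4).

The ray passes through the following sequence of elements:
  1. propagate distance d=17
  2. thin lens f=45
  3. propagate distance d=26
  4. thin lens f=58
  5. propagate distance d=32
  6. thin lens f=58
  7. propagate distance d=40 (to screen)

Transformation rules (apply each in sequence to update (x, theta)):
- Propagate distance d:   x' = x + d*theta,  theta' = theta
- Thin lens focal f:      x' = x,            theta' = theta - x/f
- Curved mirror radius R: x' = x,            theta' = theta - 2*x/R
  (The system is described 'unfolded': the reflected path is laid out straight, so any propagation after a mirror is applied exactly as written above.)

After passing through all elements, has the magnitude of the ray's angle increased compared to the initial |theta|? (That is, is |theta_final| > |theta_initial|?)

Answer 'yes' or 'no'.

Initial: x=2.0000 theta=-0.4000
After 1 (propagate distance d=17): x=-4.8000 theta=-0.4000
After 2 (thin lens f=45): x=-4.8000 theta=-22/75 (≈-0.2933)
After 3 (propagate distance d=26): x=-932/75 (≈-12.4267) theta=-22/75 (≈-0.2933)
After 4 (thin lens f=58): x=-932/75 (≈-12.4267) theta=-172/2175 (≈-0.0791)
After 5 (propagate distance d=32): x=-10844/725 (≈-14.9572) theta=-172/2175 (≈-0.0791)
After 6 (thin lens f=58): x=-10844/725 (≈-14.9572) theta=11278/63075 (≈0.1788)
After 7 (propagate distance d=40 (to screen)): x=-492308/63075 (≈-7.8051) theta=11278/63075 (≈0.1788)
|theta_initial|=0.4000 |theta_final|=11278/63075 (≈0.1788) -> not increased

Answer: no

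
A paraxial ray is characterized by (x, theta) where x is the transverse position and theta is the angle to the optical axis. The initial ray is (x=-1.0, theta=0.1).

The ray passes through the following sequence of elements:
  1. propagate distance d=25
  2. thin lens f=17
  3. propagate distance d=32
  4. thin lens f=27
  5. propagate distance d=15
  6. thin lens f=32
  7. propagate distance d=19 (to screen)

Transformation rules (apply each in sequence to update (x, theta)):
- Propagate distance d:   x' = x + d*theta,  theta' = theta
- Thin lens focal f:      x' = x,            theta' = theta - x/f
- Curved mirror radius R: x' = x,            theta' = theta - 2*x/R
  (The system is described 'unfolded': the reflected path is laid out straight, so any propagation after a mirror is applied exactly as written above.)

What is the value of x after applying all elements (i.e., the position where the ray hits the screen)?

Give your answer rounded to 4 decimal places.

Initial: x=-1.0000 theta=0.1000
After 1 (propagate distance d=25): x=1.5000 theta=0.1000
After 2 (thin lens f=17): x=1.5000 theta=1/85 (≈0.0118)
After 3 (propagate distance d=32): x=319/170 (≈1.8765) theta=1/85 (≈0.0118)
After 4 (thin lens f=27): x=319/170 (≈1.8765) theta=-53/918 (≈-0.0577)
After 5 (propagate distance d=15): x=773/765 (≈1.0105) theta=-53/918 (≈-0.0577)
After 6 (thin lens f=32): x=773/765 (≈1.0105) theta=-6559/73440 (≈-0.0893)
After 7 (propagate distance d=19 (to screen)): x=-50413/73440 (≈-0.6865) theta=-6559/73440 (≈-0.0893)
Rounded to 4 decimal places: x = -0.6865

Answer: -0.6865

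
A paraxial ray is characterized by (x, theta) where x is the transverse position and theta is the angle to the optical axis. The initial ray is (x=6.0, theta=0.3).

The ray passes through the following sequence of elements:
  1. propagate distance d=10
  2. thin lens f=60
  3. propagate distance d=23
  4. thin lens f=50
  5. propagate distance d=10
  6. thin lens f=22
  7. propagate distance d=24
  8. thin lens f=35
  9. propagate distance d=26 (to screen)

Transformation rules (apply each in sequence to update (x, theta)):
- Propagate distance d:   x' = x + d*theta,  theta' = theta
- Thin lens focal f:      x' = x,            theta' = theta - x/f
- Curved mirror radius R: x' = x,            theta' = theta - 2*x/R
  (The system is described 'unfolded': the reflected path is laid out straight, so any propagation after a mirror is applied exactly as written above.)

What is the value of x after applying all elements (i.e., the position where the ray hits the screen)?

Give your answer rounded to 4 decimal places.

Answer: -16.9965

Derivation:
Initial: x=6.0000 theta=0.3000
After 1 (propagate distance d=10): x=9.0000 theta=0.3000
After 2 (thin lens f=60): x=9.0000 theta=0.1500
After 3 (propagate distance d=23): x=12.4500 theta=0.1500
After 4 (thin lens f=50): x=12.4500 theta=-0.0990
After 5 (propagate distance d=10): x=11.4600 theta=-0.0990
After 6 (thin lens f=22): x=11.4600 theta=-6819/11000 (≈-0.6199)
After 7 (propagate distance d=24): x=-9399/2750 (≈-3.4178) theta=-6819/11000 (≈-0.6199)
After 8 (thin lens f=35): x=-9399/2750 (≈-3.4178) theta=-18279/35000 (≈-0.5223)
After 9 (propagate distance d=26 (to screen)): x=-3271827/192500 (≈-16.9965) theta=-18279/35000 (≈-0.5223)
Rounded to 4 decimal places: x = -16.9965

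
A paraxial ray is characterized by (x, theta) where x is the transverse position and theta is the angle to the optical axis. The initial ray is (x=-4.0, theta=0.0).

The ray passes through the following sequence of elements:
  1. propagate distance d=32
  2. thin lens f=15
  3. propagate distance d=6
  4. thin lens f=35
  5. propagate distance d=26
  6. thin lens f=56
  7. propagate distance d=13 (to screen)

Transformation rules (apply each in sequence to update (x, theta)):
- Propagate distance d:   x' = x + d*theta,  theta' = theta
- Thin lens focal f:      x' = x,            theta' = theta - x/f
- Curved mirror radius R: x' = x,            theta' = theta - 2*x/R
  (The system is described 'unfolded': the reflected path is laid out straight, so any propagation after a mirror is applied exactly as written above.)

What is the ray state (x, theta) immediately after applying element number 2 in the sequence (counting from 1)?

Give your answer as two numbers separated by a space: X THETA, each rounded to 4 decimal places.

Answer: -4.0000 0.2667

Derivation:
Initial: x=-4.0000 theta=0.0000
After 1 (propagate distance d=32): x=-4.0000 theta=0.0000
After 2 (thin lens f=15): x=-4.0000 theta=4/15 (≈0.2667)
Rounded to 4 decimal places: x = -4.0000, theta = 0.2667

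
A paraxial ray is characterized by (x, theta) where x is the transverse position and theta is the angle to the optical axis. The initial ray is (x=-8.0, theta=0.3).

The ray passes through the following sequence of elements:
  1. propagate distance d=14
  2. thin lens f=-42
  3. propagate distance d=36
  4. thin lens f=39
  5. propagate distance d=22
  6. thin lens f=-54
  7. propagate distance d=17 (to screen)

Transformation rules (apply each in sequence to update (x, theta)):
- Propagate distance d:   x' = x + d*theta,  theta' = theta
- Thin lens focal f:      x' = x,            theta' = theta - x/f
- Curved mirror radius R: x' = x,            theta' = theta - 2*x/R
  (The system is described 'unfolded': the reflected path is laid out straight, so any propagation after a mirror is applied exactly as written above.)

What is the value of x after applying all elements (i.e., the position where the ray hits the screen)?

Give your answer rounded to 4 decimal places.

Answer: 10.1362

Derivation:
Initial: x=-8.0000 theta=0.3000
After 1 (propagate distance d=14): x=-3.8000 theta=0.3000
After 2 (thin lens f=-42): x=-3.8000 theta=22/105 (≈0.2095)
After 3 (propagate distance d=36): x=131/35 (≈3.7429) theta=22/105 (≈0.2095)
After 4 (thin lens f=39): x=131/35 (≈3.7429) theta=31/273 (≈0.1136)
After 5 (propagate distance d=22): x=1217/195 (≈6.2410) theta=31/273 (≈0.1136)
After 6 (thin lens f=-54): x=1217/195 (≈6.2410) theta=16889/73710 (≈0.2291)
After 7 (propagate distance d=17 (to screen)): x=747139/73710 (≈10.1362) theta=16889/73710 (≈0.2291)
Rounded to 4 decimal places: x = 10.1362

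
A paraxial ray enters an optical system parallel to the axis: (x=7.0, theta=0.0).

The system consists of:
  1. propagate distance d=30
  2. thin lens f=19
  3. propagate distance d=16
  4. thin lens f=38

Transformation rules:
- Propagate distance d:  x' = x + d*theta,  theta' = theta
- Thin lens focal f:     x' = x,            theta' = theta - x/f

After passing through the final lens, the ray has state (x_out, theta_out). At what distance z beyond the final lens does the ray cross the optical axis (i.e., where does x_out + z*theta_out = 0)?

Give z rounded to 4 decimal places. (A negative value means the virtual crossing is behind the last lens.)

Answer: 2.7805

Derivation:
Initial: x=7.0000 theta=0.0000
After 1 (propagate distance d=30): x=7.0000 theta=0.0000
After 2 (thin lens f=19): x=7.0000 theta=-7/19 (≈-0.3684)
After 3 (propagate distance d=16): x=21/19 (≈1.1053) theta=-7/19 (≈-0.3684)
After 4 (thin lens f=38): x=21/19 (≈1.1053) theta=-287/722 (≈-0.3975)
z_focus = -x_out/theta_out = -(21/19)/(-287/722) = 114/41 ≈ 2.7805
Rounded to 4 decimal places: z = 2.7805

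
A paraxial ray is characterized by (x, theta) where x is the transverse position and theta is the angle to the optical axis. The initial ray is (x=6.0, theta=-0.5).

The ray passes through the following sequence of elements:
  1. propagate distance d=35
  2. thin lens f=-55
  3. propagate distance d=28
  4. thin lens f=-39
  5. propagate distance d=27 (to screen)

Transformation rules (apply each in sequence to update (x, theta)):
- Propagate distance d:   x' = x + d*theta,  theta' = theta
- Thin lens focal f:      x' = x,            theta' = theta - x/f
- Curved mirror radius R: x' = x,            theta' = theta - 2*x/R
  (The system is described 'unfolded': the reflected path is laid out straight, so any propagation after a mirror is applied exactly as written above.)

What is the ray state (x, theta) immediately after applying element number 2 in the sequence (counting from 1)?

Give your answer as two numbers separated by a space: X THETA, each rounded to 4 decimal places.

Answer: -11.5000 -0.7091

Derivation:
Initial: x=6.0000 theta=-0.5000
After 1 (propagate distance d=35): x=-11.5000 theta=-0.5000
After 2 (thin lens f=-55): x=-11.5000 theta=-39/55 (≈-0.7091)
Rounded to 4 decimal places: x = -11.5000, theta = -0.7091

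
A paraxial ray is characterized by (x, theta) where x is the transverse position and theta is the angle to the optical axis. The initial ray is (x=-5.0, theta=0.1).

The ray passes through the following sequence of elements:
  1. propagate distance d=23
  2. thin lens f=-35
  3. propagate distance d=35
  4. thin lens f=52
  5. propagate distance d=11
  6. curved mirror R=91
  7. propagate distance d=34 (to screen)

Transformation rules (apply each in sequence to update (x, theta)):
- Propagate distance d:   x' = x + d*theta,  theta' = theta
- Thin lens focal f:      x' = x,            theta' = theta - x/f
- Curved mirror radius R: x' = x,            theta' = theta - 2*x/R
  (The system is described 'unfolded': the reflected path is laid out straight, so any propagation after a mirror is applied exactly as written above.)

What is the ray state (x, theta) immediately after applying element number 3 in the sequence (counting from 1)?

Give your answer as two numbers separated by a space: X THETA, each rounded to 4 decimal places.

Initial: x=-5.0000 theta=0.1000
After 1 (propagate distance d=23): x=-2.7000 theta=0.1000
After 2 (thin lens f=-35): x=-2.7000 theta=4/175 (≈0.0229)
After 3 (propagate distance d=35): x=-1.9000 theta=4/175 (≈0.0229)
Rounded to 4 decimal places: x = -1.9000, theta = 0.0229

Answer: -1.9000 0.0229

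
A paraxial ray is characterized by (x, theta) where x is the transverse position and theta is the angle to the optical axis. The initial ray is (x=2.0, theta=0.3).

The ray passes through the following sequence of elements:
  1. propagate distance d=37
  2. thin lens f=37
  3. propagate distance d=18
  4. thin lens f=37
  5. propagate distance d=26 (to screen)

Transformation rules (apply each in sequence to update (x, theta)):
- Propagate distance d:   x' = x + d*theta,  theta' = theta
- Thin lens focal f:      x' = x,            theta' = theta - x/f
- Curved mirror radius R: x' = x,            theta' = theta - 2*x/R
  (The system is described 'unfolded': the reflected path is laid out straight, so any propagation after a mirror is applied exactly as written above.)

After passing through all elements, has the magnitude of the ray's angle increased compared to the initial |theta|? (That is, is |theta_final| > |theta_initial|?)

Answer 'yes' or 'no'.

Answer: yes

Derivation:
Initial: x=2.0000 theta=0.3000
After 1 (propagate distance d=37): x=13.1000 theta=0.3000
After 2 (thin lens f=37): x=13.1000 theta=-2/37 (≈-0.0541)
After 3 (propagate distance d=18): x=4487/370 (≈12.1270) theta=-2/37 (≈-0.0541)
After 4 (thin lens f=37): x=4487/370 (≈12.1270) theta=-5227/13690 (≈-0.3818)
After 5 (propagate distance d=26 (to screen)): x=30117/13690 (≈2.1999) theta=-5227/13690 (≈-0.3818)
|theta_initial|=0.3000 |theta_final|=5227/13690 (≈0.3818) -> increased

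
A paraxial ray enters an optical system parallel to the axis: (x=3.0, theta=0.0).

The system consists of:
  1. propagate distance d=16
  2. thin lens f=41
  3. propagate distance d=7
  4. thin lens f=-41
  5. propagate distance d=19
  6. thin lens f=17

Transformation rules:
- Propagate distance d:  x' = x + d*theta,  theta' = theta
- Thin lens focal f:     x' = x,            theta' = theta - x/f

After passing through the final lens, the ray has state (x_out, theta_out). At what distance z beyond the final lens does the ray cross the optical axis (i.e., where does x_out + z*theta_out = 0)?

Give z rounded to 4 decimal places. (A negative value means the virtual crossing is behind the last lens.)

Initial: x=3.0000 theta=0.0000
After 1 (propagate distance d=16): x=3.0000 theta=0.0000
After 2 (thin lens f=41): x=3.0000 theta=-3/41 (≈-0.0732)
After 3 (propagate distance d=7): x=102/41 (≈2.4878) theta=-3/41 (≈-0.0732)
After 4 (thin lens f=-41): x=102/41 (≈2.4878) theta=-21/1681 (≈-0.0125)
After 5 (propagate distance d=19): x=3783/1681 (≈2.2504) theta=-21/1681 (≈-0.0125)
After 6 (thin lens f=17): x=3783/1681 (≈2.2504) theta=-4140/28577 (≈-0.1449)
z_focus = -x_out/theta_out = -(3783/1681)/(-4140/28577) = 21437/1380 ≈ 15.5341
Rounded to 4 decimal places: z = 15.5341

Answer: 15.5341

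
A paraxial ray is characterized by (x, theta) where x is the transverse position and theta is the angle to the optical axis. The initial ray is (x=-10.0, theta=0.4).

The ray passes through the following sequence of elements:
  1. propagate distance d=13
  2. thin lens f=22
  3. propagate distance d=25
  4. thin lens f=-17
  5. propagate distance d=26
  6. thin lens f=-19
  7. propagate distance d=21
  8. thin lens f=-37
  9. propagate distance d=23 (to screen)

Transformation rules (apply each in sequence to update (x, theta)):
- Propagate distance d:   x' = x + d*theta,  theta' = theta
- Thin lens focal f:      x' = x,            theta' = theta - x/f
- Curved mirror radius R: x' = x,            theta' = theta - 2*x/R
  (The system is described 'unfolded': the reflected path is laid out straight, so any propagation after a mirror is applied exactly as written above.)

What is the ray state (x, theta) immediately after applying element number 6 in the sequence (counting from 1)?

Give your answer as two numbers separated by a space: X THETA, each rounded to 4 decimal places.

Initial: x=-10.0000 theta=0.4000
After 1 (propagate distance d=13): x=-4.8000 theta=0.4000
After 2 (thin lens f=22): x=-4.8000 theta=34/55 (≈0.6182)
After 3 (propagate distance d=25): x=586/55 (≈10.6545) theta=34/55 (≈0.6182)
After 4 (thin lens f=-17): x=586/55 (≈10.6545) theta=1164/935 (≈1.2449)
After 5 (propagate distance d=26): x=40226/935 (≈43.0225) theta=1164/935 (≈1.2449)
After 6 (thin lens f=-19): x=40226/935 (≈43.0225) theta=62342/17765 (≈3.5093)
Rounded to 4 decimal places: x = 43.0225, theta = 3.5093

Answer: 43.0225 3.5093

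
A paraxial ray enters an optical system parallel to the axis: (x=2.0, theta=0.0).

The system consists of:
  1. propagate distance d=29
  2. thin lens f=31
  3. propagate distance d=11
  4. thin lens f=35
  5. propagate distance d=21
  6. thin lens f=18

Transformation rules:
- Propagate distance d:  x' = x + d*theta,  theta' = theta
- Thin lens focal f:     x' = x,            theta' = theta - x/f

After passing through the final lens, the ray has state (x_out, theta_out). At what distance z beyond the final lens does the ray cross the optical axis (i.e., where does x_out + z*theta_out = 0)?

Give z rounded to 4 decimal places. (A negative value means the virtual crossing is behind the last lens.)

Answer: -15.3084

Derivation:
Initial: x=2.0000 theta=0.0000
After 1 (propagate distance d=29): x=2.0000 theta=0.0000
After 2 (thin lens f=31): x=2.0000 theta=-2/31 (≈-0.0645)
After 3 (propagate distance d=11): x=40/31 (≈1.2903) theta=-2/31 (≈-0.0645)
After 4 (thin lens f=35): x=40/31 (≈1.2903) theta=-22/217 (≈-0.1014)
After 5 (propagate distance d=21): x=-26/31 (≈-0.8387) theta=-22/217 (≈-0.1014)
After 6 (thin lens f=18): x=-26/31 (≈-0.8387) theta=-107/1953 (≈-0.0548)
z_focus = -x_out/theta_out = -(-26/31)/(-107/1953) = -1638/107 ≈ -15.3084
Rounded to 4 decimal places: z = -15.3084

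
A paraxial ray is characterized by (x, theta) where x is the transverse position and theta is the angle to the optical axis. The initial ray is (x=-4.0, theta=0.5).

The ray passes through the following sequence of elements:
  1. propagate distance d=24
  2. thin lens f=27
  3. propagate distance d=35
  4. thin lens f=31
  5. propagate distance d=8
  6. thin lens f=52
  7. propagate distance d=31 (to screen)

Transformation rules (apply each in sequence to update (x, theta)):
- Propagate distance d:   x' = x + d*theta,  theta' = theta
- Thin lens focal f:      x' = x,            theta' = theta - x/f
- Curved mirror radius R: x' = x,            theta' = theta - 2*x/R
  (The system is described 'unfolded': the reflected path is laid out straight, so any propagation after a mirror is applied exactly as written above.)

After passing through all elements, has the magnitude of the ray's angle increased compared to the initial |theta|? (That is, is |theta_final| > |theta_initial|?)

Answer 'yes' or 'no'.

Initial: x=-4.0000 theta=0.5000
After 1 (propagate distance d=24): x=8.0000 theta=0.5000
After 2 (thin lens f=27): x=8.0000 theta=11/54 (≈0.2037)
After 3 (propagate distance d=35): x=817/54 (≈15.1296) theta=11/54 (≈0.2037)
After 4 (thin lens f=31): x=817/54 (≈15.1296) theta=-238/837 (≈-0.2843)
After 5 (propagate distance d=8): x=797/62 (≈12.8548) theta=-238/837 (≈-0.2843)
After 6 (thin lens f=52): x=797/62 (≈12.8548) theta=-46271/87048 (≈-0.5316)
After 7 (propagate distance d=31 (to screen)): x=-315413/87048 (≈-3.6234) theta=-46271/87048 (≈-0.5316)
|theta_initial|=0.5000 |theta_final|=46271/87048 (≈0.5316) -> increased

Answer: yes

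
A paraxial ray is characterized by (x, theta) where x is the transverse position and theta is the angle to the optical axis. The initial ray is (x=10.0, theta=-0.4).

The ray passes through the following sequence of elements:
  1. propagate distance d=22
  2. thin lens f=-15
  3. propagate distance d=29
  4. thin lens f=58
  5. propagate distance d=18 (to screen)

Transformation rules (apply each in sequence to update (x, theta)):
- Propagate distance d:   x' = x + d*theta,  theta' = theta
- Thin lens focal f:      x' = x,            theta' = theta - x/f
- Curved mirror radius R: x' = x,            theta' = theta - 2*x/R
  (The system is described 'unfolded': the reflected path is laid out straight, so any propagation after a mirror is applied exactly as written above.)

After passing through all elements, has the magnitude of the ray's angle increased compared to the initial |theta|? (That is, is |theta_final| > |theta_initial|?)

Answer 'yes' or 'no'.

Answer: no

Derivation:
Initial: x=10.0000 theta=-0.4000
After 1 (propagate distance d=22): x=1.2000 theta=-0.4000
After 2 (thin lens f=-15): x=1.2000 theta=-0.3200
After 3 (propagate distance d=29): x=-8.0800 theta=-0.3200
After 4 (thin lens f=58): x=-8.0800 theta=-131/725 (≈-0.1807)
After 5 (propagate distance d=18 (to screen)): x=-8216/725 (≈-11.3324) theta=-131/725 (≈-0.1807)
|theta_initial|=0.4000 |theta_final|=131/725 (≈0.1807) -> not increased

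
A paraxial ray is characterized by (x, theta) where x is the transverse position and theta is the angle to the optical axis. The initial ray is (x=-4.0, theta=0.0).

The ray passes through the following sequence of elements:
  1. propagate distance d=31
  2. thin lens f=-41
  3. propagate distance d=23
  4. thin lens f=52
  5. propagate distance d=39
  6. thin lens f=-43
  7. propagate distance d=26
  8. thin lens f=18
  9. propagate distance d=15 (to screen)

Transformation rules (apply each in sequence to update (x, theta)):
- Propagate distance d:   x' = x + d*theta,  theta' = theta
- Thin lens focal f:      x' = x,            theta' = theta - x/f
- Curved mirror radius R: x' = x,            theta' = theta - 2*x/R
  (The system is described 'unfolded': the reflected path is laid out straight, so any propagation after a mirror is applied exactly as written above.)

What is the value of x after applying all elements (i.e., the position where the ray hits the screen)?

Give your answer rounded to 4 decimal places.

Initial: x=-4.0000 theta=0.0000
After 1 (propagate distance d=31): x=-4.0000 theta=0.0000
After 2 (thin lens f=-41): x=-4.0000 theta=-4/41 (≈-0.0976)
After 3 (propagate distance d=23): x=-256/41 (≈-6.2439) theta=-4/41 (≈-0.0976)
After 4 (thin lens f=52): x=-256/41 (≈-6.2439) theta=12/533 (≈0.0225)
After 5 (propagate distance d=39): x=-220/41 (≈-5.3659) theta=12/533 (≈0.0225)
After 6 (thin lens f=-43): x=-220/41 (≈-5.3659) theta=-2344/22919 (≈-0.1023)
After 7 (propagate distance d=26): x=-14148/1763 (≈-8.0250) theta=-2344/22919 (≈-0.1023)
After 8 (thin lens f=18): x=-14148/1763 (≈-8.0250) theta=7874/22919 (≈0.3436)
After 9 (propagate distance d=15 (to screen)): x=-65814/22919 (≈-2.8716) theta=7874/22919 (≈0.3436)
Rounded to 4 decimal places: x = -2.8716

Answer: -2.8716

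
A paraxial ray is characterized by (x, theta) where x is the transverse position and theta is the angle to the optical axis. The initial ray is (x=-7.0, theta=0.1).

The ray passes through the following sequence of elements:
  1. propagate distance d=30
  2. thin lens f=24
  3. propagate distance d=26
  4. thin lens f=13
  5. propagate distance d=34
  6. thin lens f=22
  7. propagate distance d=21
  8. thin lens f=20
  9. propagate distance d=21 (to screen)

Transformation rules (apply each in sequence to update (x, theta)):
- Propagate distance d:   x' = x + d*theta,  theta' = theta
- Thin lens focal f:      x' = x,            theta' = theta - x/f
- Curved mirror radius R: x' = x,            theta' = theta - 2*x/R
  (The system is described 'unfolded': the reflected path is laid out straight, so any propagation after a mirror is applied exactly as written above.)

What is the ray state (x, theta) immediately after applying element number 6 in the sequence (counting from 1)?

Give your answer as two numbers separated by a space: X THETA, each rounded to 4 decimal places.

Answer: 4.3282 -0.1557

Derivation:
Initial: x=-7.0000 theta=0.1000
After 1 (propagate distance d=30): x=-4.0000 theta=0.1000
After 2 (thin lens f=24): x=-4.0000 theta=4/15 (≈0.2667)
After 3 (propagate distance d=26): x=44/15 (≈2.9333) theta=4/15 (≈0.2667)
After 4 (thin lens f=13): x=44/15 (≈2.9333) theta=8/195 (≈0.0410)
After 5 (propagate distance d=34): x=844/195 (≈4.3282) theta=8/195 (≈0.0410)
After 6 (thin lens f=22): x=844/195 (≈4.3282) theta=-334/2145 (≈-0.1557)
Rounded to 4 decimal places: x = 4.3282, theta = -0.1557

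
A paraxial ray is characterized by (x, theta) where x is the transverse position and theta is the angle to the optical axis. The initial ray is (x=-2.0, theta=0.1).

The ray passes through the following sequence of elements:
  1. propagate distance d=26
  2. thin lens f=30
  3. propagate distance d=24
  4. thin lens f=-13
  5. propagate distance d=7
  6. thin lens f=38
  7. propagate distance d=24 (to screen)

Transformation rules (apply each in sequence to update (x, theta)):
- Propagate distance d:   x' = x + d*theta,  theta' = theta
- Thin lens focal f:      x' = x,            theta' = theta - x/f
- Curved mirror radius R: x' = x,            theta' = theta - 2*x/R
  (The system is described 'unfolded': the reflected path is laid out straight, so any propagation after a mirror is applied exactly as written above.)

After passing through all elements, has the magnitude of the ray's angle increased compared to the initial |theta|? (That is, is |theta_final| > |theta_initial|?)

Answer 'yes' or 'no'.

Answer: yes

Derivation:
Initial: x=-2.0000 theta=0.1000
After 1 (propagate distance d=26): x=0.6000 theta=0.1000
After 2 (thin lens f=30): x=0.6000 theta=0.0800
After 3 (propagate distance d=24): x=2.5200 theta=0.0800
After 4 (thin lens f=-13): x=2.5200 theta=89/325 (≈0.2738)
After 5 (propagate distance d=7): x=1442/325 (≈4.4369) theta=89/325 (≈0.2738)
After 6 (thin lens f=38): x=1442/325 (≈4.4369) theta=194/1235 (≈0.1571)
After 7 (propagate distance d=24 (to screen)): x=50678/6175 (≈8.2070) theta=194/1235 (≈0.1571)
|theta_initial|=0.1000 |theta_final|=194/1235 (≈0.1571) -> increased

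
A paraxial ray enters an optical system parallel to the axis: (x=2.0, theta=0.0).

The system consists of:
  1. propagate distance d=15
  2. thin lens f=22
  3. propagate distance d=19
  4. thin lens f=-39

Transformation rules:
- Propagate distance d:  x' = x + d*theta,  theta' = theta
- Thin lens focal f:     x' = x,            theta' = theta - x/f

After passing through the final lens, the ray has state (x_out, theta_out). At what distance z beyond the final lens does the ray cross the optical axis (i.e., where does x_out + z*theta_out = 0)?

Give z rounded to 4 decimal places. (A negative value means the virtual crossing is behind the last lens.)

Initial: x=2.0000 theta=0.0000
After 1 (propagate distance d=15): x=2.0000 theta=0.0000
After 2 (thin lens f=22): x=2.0000 theta=-1/11 (≈-0.0909)
After 3 (propagate distance d=19): x=3/11 (≈0.2727) theta=-1/11 (≈-0.0909)
After 4 (thin lens f=-39): x=3/11 (≈0.2727) theta=-12/143 (≈-0.0839)
z_focus = -x_out/theta_out = -(3/11)/(-12/143) = 3.2500
Rounded to 4 decimal places: z = 3.2500

Answer: 3.2500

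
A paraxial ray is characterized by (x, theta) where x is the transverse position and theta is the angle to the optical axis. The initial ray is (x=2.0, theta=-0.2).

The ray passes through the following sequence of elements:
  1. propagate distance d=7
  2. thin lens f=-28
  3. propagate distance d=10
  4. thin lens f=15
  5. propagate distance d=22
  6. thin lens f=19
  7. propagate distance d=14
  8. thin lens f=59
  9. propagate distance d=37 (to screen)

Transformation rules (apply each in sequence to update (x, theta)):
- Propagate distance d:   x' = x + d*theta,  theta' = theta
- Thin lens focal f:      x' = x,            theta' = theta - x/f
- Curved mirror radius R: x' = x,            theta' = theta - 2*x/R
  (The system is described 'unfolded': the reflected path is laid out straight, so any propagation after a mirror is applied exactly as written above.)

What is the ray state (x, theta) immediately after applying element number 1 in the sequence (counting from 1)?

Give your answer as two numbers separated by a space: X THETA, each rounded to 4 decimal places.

Initial: x=2.0000 theta=-0.2000
After 1 (propagate distance d=7): x=0.6000 theta=-0.2000
Rounded to 4 decimal places: x = 0.6000, theta = -0.2000

Answer: 0.6000 -0.2000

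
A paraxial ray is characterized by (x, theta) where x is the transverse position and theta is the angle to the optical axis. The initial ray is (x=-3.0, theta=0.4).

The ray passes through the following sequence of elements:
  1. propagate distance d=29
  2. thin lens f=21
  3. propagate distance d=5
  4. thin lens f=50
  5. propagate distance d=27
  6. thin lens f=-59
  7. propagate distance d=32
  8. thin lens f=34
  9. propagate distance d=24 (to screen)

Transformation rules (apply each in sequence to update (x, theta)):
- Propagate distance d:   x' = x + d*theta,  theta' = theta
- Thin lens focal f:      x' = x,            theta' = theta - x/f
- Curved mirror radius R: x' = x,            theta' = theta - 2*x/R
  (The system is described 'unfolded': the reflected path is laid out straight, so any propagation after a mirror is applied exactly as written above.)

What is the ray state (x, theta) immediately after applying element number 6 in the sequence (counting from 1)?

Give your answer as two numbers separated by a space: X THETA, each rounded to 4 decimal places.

Answer: 3.6770 -0.1183

Derivation:
Initial: x=-3.0000 theta=0.4000
After 1 (propagate distance d=29): x=8.6000 theta=0.4000
After 2 (thin lens f=21): x=8.6000 theta=-1/105 (≈-0.0095)
After 3 (propagate distance d=5): x=898/105 (≈8.5524) theta=-1/105 (≈-0.0095)
After 4 (thin lens f=50): x=898/105 (≈8.5524) theta=-158/875 (≈-0.1806)
After 5 (propagate distance d=27): x=9652/2625 (≈3.6770) theta=-158/875 (≈-0.1806)
After 6 (thin lens f=-59): x=9652/2625 (≈3.6770) theta=-18314/154875 (≈-0.1183)
Rounded to 4 decimal places: x = 3.6770, theta = -0.1183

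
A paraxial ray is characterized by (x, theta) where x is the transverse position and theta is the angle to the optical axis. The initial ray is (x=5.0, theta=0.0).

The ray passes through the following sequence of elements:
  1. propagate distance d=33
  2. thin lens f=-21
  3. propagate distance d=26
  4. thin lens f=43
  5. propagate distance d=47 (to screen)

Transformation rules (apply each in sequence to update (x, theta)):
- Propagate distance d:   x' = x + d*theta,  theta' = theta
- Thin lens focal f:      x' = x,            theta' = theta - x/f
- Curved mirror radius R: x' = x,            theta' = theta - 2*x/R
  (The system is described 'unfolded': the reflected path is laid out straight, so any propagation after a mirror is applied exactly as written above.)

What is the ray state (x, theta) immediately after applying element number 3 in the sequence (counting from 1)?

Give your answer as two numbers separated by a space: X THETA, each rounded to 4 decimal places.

Answer: 11.1905 0.2381

Derivation:
Initial: x=5.0000 theta=0.0000
After 1 (propagate distance d=33): x=5.0000 theta=0.0000
After 2 (thin lens f=-21): x=5.0000 theta=5/21 (≈0.2381)
After 3 (propagate distance d=26): x=235/21 (≈11.1905) theta=5/21 (≈0.2381)
Rounded to 4 decimal places: x = 11.1905, theta = 0.2381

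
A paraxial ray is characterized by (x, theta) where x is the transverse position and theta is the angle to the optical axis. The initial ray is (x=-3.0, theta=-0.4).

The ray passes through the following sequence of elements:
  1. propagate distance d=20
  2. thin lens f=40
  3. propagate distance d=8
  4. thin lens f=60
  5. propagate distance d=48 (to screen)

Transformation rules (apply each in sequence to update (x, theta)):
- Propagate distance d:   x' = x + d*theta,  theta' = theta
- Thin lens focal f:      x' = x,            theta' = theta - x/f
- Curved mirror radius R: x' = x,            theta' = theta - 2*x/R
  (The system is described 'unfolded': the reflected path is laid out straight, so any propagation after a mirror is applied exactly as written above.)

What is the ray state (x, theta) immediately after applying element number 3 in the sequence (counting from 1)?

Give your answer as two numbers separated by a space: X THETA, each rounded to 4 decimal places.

Initial: x=-3.0000 theta=-0.4000
After 1 (propagate distance d=20): x=-11.0000 theta=-0.4000
After 2 (thin lens f=40): x=-11.0000 theta=-0.1250
After 3 (propagate distance d=8): x=-12.0000 theta=-0.1250
Rounded to 4 decimal places: x = -12.0000, theta = -0.1250

Answer: -12.0000 -0.1250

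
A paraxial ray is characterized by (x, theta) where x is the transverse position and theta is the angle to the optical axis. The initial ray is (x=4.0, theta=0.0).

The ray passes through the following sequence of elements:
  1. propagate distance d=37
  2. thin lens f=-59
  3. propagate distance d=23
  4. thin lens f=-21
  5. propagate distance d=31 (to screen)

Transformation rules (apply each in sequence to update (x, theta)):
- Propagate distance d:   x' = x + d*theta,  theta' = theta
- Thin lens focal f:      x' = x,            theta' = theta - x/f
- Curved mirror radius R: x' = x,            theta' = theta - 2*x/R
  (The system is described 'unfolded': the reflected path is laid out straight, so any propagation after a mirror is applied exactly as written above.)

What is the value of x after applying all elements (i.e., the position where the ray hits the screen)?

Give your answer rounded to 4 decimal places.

Answer: 15.8676

Derivation:
Initial: x=4.0000 theta=0.0000
After 1 (propagate distance d=37): x=4.0000 theta=0.0000
After 2 (thin lens f=-59): x=4.0000 theta=4/59 (≈0.0678)
After 3 (propagate distance d=23): x=328/59 (≈5.5593) theta=4/59 (≈0.0678)
After 4 (thin lens f=-21): x=328/59 (≈5.5593) theta=412/1239 (≈0.3325)
After 5 (propagate distance d=31 (to screen)): x=19660/1239 (≈15.8676) theta=412/1239 (≈0.3325)
Rounded to 4 decimal places: x = 15.8676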